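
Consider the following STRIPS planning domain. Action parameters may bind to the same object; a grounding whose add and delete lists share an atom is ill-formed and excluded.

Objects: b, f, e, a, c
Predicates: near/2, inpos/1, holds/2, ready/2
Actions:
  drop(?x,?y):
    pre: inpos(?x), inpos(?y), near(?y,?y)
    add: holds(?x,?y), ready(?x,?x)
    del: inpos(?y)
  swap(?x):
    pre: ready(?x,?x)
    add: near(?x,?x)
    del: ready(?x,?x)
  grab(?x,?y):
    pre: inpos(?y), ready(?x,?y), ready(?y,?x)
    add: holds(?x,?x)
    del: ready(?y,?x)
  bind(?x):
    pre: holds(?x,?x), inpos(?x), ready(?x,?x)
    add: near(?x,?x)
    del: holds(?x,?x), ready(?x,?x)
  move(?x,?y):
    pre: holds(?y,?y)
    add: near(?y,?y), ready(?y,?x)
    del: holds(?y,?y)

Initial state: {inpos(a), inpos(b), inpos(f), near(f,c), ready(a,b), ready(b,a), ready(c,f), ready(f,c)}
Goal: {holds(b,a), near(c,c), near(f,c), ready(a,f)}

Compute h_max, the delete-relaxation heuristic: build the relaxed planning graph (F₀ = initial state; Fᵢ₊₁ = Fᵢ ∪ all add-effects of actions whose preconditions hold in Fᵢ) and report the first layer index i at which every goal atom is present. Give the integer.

F0 = init (8 atoms)
F1 = F0 ∪ {holds(a,a), holds(b,b), holds(c,c)}  (11 atoms)
F2 = F1 ∪ {near(a,a), near(b,b), near(c,c), ready(a,a), ready(a,c), ready(a,e), ready(a,f), ready(b,b), ready(b,c), ready(b,e), ready(b,f), ready(c,a), ready(c,b), ready(c,c), ready(c,e)}  (26 atoms)
F3 = F2 ∪ {holds(a,b), holds(b,a), holds(f,a), holds(f,b), ready(f,f)}  (31 atoms)
goal ⊆ F3  ⇒  h_max = 3

3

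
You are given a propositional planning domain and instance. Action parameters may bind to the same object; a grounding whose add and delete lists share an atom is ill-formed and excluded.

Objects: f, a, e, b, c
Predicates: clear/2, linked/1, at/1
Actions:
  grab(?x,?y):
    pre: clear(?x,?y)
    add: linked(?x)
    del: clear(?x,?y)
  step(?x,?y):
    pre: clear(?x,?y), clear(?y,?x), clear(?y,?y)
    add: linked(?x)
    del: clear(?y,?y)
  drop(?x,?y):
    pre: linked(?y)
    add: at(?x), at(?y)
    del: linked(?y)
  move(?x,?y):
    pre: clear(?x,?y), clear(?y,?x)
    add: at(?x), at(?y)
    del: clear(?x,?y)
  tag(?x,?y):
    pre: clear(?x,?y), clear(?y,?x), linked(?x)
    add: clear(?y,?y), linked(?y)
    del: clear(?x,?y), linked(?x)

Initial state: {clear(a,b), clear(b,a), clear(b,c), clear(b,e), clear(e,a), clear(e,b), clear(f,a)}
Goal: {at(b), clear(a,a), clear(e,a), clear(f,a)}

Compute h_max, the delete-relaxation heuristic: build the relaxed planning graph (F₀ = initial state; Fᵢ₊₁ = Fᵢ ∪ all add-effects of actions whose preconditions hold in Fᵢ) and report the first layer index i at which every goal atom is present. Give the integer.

2

F0 = init (7 atoms)
F1 = F0 ∪ {at(a), at(b), at(e), linked(a), linked(b), linked(e), linked(f)}  (14 atoms)
F2 = F1 ∪ {at(c), at(f), clear(a,a), clear(b,b), clear(e,e)}  (19 atoms)
goal ⊆ F2  ⇒  h_max = 2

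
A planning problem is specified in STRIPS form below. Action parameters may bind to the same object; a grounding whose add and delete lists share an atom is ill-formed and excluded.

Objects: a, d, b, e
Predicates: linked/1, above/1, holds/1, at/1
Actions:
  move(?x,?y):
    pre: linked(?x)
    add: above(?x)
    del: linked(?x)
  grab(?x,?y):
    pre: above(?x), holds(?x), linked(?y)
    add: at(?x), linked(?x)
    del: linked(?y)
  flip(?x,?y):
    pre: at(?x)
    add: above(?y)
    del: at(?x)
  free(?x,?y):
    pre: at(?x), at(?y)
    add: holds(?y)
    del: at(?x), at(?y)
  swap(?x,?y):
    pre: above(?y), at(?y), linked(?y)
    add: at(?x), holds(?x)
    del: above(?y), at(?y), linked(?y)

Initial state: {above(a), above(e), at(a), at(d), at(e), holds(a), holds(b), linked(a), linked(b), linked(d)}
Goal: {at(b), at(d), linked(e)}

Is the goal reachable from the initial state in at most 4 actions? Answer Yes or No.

1. free(e,e)  →  {above(a), above(e), at(a), at(d), holds(a), holds(b), holds(e), linked(a), linked(b), linked(d)}
2. grab(e,d)  →  {above(a), above(e), at(a), at(d), at(e), holds(a), holds(b), holds(e), linked(a), linked(b), linked(e)}
3. swap(b,a)  →  {above(e), at(b), at(d), at(e), holds(a), holds(b), holds(e), linked(b), linked(e)}
optimal plan length = 3; 3 ≤ 4

Yes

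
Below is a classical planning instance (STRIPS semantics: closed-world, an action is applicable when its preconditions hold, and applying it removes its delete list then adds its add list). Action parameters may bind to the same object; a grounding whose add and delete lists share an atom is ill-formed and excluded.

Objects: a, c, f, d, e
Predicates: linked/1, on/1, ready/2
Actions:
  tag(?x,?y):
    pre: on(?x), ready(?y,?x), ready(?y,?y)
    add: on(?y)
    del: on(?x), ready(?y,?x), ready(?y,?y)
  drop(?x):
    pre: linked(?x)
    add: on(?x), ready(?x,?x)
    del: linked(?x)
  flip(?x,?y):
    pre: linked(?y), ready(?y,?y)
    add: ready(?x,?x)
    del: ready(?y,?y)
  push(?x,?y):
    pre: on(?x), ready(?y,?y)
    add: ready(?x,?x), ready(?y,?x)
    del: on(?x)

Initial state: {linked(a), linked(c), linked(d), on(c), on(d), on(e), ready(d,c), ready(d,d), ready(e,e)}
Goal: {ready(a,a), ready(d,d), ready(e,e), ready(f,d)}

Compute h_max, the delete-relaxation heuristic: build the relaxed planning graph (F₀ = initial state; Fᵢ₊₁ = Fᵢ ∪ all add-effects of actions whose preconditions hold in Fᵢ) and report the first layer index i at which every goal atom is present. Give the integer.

2

F0 = init (9 atoms)
F1 = F0 ∪ {on(a), ready(a,a), ready(c,c), ready(d,e), ready(e,c), ready(e,d), ready(f,f)}  (16 atoms)
F2 = F1 ∪ {ready(a,c), ready(a,d), ready(a,e), ready(c,a), ready(c,d), ready(c,e), ready(d,a), ready(e,a), ready(f,a), ready(f,c), ready(f,d), ready(f,e)}  (28 atoms)
goal ⊆ F2  ⇒  h_max = 2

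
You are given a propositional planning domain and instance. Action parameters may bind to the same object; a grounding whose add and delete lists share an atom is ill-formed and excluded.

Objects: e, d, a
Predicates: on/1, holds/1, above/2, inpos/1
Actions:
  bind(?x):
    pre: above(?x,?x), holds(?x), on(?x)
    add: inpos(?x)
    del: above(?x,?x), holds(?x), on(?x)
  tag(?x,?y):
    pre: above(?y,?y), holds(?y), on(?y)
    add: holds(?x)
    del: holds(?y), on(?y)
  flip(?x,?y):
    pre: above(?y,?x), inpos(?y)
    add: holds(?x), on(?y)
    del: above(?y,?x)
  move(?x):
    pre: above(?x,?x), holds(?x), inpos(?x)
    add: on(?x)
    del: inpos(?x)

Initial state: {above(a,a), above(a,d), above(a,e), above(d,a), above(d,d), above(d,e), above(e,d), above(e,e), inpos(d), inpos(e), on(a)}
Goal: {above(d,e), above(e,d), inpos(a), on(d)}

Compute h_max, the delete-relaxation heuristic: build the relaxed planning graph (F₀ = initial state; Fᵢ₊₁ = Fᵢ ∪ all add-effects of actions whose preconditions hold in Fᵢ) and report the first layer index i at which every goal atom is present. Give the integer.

2

F0 = init (11 atoms)
F1 = F0 ∪ {holds(a), holds(d), holds(e), on(d), on(e)}  (16 atoms)
F2 = F1 ∪ {inpos(a)}  (17 atoms)
goal ⊆ F2  ⇒  h_max = 2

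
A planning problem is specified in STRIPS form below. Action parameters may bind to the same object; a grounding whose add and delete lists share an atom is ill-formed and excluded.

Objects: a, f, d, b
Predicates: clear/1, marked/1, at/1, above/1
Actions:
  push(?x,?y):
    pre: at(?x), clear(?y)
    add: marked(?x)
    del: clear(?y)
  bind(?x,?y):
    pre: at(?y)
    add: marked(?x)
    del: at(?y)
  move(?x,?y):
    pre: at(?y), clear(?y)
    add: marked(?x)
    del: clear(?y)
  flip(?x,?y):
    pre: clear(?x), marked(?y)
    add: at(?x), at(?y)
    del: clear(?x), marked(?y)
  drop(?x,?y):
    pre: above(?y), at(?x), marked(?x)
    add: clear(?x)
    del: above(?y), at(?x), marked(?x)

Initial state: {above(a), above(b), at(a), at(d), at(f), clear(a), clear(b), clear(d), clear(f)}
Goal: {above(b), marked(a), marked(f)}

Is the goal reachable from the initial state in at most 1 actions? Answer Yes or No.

1. push(a,a)  →  {above(a), above(b), at(a), at(d), at(f), clear(b), clear(d), clear(f), marked(a)}
2. push(f,f)  →  {above(a), above(b), at(a), at(d), at(f), clear(b), clear(d), marked(a), marked(f)}
optimal plan length = 2; 2 > 1

No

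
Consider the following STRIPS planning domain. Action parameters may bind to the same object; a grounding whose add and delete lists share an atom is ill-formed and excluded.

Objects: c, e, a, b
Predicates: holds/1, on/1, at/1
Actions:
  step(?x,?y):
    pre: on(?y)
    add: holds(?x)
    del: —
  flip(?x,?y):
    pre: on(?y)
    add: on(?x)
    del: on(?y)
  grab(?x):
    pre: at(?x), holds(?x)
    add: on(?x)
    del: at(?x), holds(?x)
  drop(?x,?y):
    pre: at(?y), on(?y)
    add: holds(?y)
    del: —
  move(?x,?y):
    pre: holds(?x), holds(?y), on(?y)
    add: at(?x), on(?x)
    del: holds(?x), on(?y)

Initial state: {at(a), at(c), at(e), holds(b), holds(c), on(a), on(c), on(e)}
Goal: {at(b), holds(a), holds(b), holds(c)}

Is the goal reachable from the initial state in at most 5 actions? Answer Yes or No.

Yes

1. step(a,c)  →  {at(a), at(c), at(e), holds(a), holds(b), holds(c), on(a), on(c), on(e)}
2. move(b,c)  →  {at(a), at(b), at(c), at(e), holds(a), holds(c), on(a), on(b), on(e)}
3. step(b,e)  →  {at(a), at(b), at(c), at(e), holds(a), holds(b), holds(c), on(a), on(b), on(e)}
optimal plan length = 3; 3 ≤ 5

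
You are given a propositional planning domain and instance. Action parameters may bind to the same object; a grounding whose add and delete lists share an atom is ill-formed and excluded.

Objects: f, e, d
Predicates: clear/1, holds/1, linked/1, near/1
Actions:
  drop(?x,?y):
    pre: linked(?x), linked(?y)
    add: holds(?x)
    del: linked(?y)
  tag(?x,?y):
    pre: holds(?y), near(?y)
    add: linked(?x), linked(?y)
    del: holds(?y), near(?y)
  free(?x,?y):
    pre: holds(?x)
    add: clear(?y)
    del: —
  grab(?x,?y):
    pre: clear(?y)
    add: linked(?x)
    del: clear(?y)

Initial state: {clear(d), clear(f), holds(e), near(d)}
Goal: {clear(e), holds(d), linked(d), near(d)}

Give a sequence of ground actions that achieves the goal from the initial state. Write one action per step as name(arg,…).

1. free(e,e)  →  {clear(d), clear(e), clear(f), holds(e), near(d)}
2. grab(f,f)  →  {clear(d), clear(e), holds(e), linked(f), near(d)}
3. grab(d,d)  →  {clear(e), holds(e), linked(d), linked(f), near(d)}
4. drop(d,f)  →  {clear(e), holds(d), holds(e), linked(d), near(d)}

free(e,e); grab(f,f); grab(d,d); drop(d,f)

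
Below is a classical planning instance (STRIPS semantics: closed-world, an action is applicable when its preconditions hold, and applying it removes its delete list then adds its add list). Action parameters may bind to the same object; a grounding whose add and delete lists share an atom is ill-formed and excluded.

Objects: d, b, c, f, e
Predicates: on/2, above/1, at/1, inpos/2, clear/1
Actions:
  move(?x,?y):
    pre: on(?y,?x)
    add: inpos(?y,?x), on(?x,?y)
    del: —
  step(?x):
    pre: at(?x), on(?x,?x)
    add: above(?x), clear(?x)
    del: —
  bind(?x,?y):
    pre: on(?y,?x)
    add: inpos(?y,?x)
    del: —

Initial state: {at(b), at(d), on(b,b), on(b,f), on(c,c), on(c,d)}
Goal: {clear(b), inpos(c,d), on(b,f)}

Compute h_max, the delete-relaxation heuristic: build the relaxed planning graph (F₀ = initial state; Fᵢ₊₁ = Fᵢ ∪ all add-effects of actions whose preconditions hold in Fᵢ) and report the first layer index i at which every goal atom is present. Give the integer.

1

F0 = init (6 atoms)
F1 = F0 ∪ {above(b), clear(b), inpos(b,b), inpos(b,f), inpos(c,c), inpos(c,d), on(d,c), on(f,b)}  (14 atoms)
goal ⊆ F1  ⇒  h_max = 1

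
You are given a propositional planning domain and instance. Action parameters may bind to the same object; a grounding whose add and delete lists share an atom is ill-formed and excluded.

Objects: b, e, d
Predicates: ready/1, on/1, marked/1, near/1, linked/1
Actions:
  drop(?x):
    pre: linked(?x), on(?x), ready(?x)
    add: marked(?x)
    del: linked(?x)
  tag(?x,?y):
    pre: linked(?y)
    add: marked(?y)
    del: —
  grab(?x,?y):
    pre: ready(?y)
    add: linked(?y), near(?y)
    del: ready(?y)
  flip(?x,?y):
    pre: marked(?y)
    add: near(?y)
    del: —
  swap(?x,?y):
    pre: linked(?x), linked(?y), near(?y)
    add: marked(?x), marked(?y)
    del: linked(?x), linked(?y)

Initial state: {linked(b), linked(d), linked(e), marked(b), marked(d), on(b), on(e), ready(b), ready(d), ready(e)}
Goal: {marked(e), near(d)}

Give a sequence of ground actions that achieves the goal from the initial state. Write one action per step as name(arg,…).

1. drop(e)  →  {linked(b), linked(d), marked(b), marked(d), marked(e), on(b), on(e), ready(b), ready(d), ready(e)}
2. grab(b,d)  →  {linked(b), linked(d), marked(b), marked(d), marked(e), near(d), on(b), on(e), ready(b), ready(e)}

drop(e); grab(b,d)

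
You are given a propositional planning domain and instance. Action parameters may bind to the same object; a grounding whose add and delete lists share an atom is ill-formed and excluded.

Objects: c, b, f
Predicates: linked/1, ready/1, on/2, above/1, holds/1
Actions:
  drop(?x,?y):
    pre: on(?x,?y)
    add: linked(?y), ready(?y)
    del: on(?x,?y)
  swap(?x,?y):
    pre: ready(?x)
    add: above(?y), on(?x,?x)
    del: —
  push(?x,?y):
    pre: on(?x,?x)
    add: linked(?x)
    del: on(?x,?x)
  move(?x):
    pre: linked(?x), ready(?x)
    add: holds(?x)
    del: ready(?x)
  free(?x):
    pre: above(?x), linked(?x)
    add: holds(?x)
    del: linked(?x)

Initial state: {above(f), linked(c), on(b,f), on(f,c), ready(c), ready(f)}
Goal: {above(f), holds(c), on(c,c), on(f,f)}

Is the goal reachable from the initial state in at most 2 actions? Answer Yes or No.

No

1. swap(c,c)  →  {above(c), above(f), linked(c), on(b,f), on(c,c), on(f,c), ready(c), ready(f)}
2. swap(f,c)  →  {above(c), above(f), linked(c), on(b,f), on(c,c), on(f,c), on(f,f), ready(c), ready(f)}
3. move(c)  →  {above(c), above(f), holds(c), linked(c), on(b,f), on(c,c), on(f,c), on(f,f), ready(f)}
optimal plan length = 3; 3 > 2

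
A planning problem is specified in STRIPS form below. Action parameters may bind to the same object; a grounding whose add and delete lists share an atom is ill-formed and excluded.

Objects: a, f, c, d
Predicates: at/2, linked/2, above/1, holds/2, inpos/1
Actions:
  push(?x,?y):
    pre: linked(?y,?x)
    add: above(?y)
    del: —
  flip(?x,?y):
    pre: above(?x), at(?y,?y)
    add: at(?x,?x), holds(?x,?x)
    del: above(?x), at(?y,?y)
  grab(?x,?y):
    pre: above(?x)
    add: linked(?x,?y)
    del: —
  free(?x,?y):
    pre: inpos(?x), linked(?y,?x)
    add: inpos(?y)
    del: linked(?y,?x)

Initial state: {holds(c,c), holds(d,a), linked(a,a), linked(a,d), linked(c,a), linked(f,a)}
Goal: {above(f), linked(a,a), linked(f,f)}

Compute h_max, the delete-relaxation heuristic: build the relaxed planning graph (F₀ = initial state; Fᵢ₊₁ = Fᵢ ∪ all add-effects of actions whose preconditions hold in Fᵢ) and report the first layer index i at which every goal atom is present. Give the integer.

F0 = init (6 atoms)
F1 = F0 ∪ {above(a), above(c), above(f)}  (9 atoms)
F2 = F1 ∪ {linked(a,c), linked(a,f), linked(c,c), linked(c,d), linked(c,f), linked(f,c), linked(f,d), linked(f,f)}  (17 atoms)
goal ⊆ F2  ⇒  h_max = 2

2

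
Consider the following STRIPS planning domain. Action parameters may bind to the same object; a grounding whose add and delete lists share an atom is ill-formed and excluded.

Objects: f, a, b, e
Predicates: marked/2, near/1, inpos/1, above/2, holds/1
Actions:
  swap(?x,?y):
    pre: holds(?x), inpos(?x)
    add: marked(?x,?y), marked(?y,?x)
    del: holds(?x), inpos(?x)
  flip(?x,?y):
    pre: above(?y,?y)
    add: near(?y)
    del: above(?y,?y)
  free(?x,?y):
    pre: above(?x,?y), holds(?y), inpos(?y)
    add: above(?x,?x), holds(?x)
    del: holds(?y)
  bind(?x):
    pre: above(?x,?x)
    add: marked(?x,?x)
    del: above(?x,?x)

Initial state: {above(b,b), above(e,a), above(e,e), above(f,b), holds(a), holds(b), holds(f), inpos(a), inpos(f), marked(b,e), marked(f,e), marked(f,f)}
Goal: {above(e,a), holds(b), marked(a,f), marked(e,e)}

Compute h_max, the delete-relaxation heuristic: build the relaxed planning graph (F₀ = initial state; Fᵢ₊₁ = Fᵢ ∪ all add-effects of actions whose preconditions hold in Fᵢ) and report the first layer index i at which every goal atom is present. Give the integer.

F0 = init (12 atoms)
F1 = F0 ∪ {holds(e), marked(a,a), marked(a,b), marked(a,e), marked(a,f), marked(b,a), marked(b,b), marked(b,f), marked(e,a), marked(e,e), marked(e,f), marked(f,a), marked(f,b), near(b), near(e)}  (27 atoms)
goal ⊆ F1  ⇒  h_max = 1

1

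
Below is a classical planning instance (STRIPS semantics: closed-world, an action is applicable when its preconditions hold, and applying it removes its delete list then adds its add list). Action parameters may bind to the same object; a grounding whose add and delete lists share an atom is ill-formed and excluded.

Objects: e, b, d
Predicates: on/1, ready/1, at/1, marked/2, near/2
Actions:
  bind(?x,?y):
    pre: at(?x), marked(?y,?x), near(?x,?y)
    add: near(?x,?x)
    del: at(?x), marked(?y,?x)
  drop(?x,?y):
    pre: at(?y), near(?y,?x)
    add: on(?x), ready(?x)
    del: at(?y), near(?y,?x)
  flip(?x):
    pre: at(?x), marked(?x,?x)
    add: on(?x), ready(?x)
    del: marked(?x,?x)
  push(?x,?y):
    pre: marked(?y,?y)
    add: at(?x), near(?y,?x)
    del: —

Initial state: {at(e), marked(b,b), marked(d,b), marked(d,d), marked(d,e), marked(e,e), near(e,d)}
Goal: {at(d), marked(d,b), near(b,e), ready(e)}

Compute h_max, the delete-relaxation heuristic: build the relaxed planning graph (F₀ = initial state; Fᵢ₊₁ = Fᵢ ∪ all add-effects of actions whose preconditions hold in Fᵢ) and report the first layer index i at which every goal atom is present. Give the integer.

F0 = init (7 atoms)
F1 = F0 ∪ {at(b), at(d), near(b,b), near(b,d), near(b,e), near(d,b), near(d,d), near(d,e), near(e,b), near(e,e), on(d), on(e), ready(d), ready(e)}  (21 atoms)
goal ⊆ F1  ⇒  h_max = 1

1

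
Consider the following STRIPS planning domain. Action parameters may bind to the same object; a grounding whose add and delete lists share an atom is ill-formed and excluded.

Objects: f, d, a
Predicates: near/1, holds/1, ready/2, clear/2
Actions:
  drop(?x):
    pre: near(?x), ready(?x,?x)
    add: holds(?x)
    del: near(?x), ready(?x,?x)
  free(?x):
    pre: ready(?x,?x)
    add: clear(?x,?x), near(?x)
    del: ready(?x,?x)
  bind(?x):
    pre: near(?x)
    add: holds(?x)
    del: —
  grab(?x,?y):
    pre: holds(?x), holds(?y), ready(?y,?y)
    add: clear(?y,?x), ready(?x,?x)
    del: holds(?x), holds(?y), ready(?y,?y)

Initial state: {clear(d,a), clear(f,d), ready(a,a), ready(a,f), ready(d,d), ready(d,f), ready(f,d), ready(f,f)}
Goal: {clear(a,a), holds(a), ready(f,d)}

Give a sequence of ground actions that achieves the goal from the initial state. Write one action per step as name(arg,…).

free(a); bind(a)

1. free(a)  →  {clear(a,a), clear(d,a), clear(f,d), near(a), ready(a,f), ready(d,d), ready(d,f), ready(f,d), ready(f,f)}
2. bind(a)  →  {clear(a,a), clear(d,a), clear(f,d), holds(a), near(a), ready(a,f), ready(d,d), ready(d,f), ready(f,d), ready(f,f)}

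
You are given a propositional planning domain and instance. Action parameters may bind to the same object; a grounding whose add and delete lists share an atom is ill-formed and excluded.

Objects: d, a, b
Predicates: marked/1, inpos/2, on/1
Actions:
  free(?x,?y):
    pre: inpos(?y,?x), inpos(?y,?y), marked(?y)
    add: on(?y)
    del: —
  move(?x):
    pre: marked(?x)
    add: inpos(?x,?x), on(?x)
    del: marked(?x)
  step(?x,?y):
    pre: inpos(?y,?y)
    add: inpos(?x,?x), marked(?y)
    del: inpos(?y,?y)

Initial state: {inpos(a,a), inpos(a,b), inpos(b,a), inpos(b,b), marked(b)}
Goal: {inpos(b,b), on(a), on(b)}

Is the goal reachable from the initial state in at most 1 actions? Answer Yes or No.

1. free(a,b)  →  {inpos(a,a), inpos(a,b), inpos(b,a), inpos(b,b), marked(b), on(b)}
2. step(d,a)  →  {inpos(a,b), inpos(b,a), inpos(b,b), inpos(d,d), marked(a), marked(b), on(b)}
3. move(a)  →  {inpos(a,a), inpos(a,b), inpos(b,a), inpos(b,b), inpos(d,d), marked(b), on(a), on(b)}
optimal plan length = 3; 3 > 1

No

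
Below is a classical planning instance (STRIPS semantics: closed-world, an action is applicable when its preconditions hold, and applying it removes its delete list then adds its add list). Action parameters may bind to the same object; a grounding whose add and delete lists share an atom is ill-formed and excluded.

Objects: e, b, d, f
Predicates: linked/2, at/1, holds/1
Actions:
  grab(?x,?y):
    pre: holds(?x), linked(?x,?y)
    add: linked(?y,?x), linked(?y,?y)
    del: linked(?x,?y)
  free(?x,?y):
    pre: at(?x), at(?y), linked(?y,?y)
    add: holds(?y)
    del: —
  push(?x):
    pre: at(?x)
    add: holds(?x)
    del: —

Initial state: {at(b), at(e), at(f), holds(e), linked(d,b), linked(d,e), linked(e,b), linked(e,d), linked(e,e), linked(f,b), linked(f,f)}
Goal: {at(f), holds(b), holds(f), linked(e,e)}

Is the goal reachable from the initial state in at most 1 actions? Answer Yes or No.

No

1. free(e,f)  →  {at(b), at(e), at(f), holds(e), holds(f), linked(d,b), linked(d,e), linked(e,b), linked(e,d), linked(e,e), linked(f,b), linked(f,f)}
2. push(b)  →  {at(b), at(e), at(f), holds(b), holds(e), holds(f), linked(d,b), linked(d,e), linked(e,b), linked(e,d), linked(e,e), linked(f,b), linked(f,f)}
optimal plan length = 2; 2 > 1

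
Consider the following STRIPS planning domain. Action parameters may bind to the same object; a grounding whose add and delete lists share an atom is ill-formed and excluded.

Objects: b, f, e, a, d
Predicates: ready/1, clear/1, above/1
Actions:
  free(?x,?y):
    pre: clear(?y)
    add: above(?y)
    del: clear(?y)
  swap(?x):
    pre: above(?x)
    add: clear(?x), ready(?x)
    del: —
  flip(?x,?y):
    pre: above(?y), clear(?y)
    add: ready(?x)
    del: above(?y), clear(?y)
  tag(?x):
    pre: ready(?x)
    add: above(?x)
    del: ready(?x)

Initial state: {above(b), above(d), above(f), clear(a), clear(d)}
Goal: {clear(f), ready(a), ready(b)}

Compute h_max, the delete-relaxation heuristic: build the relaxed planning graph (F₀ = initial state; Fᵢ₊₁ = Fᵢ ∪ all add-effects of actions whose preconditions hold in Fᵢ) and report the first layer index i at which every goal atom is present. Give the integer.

1

F0 = init (5 atoms)
F1 = F0 ∪ {above(a), clear(b), clear(f), ready(a), ready(b), ready(d), ready(e), ready(f)}  (13 atoms)
goal ⊆ F1  ⇒  h_max = 1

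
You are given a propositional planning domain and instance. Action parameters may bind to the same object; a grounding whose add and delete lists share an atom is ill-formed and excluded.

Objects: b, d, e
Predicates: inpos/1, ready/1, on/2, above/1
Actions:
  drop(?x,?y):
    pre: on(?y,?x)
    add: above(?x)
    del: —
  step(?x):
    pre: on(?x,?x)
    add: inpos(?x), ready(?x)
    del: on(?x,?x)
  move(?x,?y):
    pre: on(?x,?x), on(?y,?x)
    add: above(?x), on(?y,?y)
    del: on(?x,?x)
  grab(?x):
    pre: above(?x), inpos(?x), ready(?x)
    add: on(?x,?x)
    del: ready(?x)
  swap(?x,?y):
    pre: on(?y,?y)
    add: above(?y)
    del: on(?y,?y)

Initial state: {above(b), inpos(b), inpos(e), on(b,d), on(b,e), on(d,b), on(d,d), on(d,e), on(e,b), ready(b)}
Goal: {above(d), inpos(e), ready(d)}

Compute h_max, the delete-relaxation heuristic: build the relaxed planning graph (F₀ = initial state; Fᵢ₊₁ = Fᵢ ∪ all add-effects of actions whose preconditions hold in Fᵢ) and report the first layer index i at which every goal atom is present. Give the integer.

1

F0 = init (10 atoms)
F1 = F0 ∪ {above(d), above(e), inpos(d), on(b,b), ready(d)}  (15 atoms)
goal ⊆ F1  ⇒  h_max = 1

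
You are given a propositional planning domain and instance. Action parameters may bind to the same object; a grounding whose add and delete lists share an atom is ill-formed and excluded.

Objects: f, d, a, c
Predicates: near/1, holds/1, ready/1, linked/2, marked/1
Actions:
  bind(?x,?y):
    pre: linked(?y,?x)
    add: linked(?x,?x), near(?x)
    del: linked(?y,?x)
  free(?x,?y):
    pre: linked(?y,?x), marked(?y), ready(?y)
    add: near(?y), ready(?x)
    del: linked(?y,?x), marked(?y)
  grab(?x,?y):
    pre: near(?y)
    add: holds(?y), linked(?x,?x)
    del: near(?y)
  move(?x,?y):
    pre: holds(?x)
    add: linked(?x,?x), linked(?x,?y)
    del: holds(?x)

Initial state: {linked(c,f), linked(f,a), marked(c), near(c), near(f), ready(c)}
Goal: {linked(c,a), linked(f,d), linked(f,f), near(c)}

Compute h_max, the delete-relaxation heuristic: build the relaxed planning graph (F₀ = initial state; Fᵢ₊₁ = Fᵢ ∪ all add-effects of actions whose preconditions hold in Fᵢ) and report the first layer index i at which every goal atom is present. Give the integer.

F0 = init (6 atoms)
F1 = F0 ∪ {holds(c), holds(f), linked(a,a), linked(c,c), linked(d,d), linked(f,f), near(a), ready(f)}  (14 atoms)
F2 = F1 ∪ {holds(a), linked(c,a), linked(c,d), linked(f,c), linked(f,d)}  (19 atoms)
goal ⊆ F2  ⇒  h_max = 2

2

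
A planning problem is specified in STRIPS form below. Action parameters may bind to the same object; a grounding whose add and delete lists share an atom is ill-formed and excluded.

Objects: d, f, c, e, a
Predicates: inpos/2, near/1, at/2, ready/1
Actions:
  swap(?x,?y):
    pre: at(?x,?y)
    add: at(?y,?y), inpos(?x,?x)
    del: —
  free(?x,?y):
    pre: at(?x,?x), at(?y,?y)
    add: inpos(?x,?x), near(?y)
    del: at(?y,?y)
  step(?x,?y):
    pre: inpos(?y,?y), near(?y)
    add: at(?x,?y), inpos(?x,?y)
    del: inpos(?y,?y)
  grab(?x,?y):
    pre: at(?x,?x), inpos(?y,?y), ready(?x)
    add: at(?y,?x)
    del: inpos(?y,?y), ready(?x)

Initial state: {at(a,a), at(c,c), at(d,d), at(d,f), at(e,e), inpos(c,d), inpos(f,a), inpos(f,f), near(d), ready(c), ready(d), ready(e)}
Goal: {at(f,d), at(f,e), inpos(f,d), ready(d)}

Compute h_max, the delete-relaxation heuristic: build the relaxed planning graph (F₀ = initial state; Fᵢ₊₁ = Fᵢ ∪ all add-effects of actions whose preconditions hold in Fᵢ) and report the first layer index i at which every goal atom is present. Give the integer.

F0 = init (12 atoms)
F1 = F0 ∪ {at(f,c), at(f,d), at(f,e), at(f,f), inpos(a,a), inpos(c,c), inpos(d,d), inpos(e,e), near(a), near(c), near(e)}  (23 atoms)
F2 = F1 ∪ {at(a,c), at(a,d), at(a,e), at(c,a), at(c,d), at(c,e), at(d,a), at(d,c), at(d,e), at(e,a), at(e,c), at(e,d), at(f,a), inpos(a,c), inpos(a,d), inpos(a,e), inpos(c,a), inpos(c,e), inpos(d,a), inpos(d,c), inpos(d,e), inpos(e,a), inpos(e,c), inpos(e,d), inpos(f,c), inpos(f,d), inpos(f,e), near(f)}  (51 atoms)
goal ⊆ F2  ⇒  h_max = 2

2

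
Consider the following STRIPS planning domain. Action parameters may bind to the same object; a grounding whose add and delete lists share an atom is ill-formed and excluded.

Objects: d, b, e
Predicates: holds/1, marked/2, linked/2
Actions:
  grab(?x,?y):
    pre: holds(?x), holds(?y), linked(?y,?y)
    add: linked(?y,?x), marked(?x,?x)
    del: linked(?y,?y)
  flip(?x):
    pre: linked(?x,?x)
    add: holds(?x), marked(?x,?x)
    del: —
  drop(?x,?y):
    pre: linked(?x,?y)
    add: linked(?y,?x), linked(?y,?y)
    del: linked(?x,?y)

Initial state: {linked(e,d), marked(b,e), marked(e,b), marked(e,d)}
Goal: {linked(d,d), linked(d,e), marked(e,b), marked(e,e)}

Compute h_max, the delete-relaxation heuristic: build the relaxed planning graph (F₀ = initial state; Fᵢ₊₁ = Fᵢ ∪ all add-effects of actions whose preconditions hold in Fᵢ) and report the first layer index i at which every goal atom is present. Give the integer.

3

F0 = init (4 atoms)
F1 = F0 ∪ {linked(d,d), linked(d,e)}  (6 atoms)
F2 = F1 ∪ {holds(d), linked(e,e), marked(d,d)}  (9 atoms)
F3 = F2 ∪ {holds(e), marked(e,e)}  (11 atoms)
goal ⊆ F3  ⇒  h_max = 3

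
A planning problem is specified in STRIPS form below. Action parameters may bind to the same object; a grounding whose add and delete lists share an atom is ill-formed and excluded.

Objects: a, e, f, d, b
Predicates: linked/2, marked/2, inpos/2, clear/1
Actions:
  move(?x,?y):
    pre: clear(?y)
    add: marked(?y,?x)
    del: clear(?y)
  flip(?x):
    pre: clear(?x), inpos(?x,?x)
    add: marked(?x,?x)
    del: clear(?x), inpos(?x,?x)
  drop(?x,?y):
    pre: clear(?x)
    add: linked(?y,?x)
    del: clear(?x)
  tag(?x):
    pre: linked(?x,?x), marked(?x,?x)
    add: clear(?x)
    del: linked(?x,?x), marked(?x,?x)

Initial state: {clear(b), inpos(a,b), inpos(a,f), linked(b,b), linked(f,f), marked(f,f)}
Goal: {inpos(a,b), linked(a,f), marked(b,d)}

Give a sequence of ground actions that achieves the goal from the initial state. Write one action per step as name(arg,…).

move(d,b); tag(f); drop(f,a)

1. move(d,b)  →  {inpos(a,b), inpos(a,f), linked(b,b), linked(f,f), marked(b,d), marked(f,f)}
2. tag(f)  →  {clear(f), inpos(a,b), inpos(a,f), linked(b,b), marked(b,d)}
3. drop(f,a)  →  {inpos(a,b), inpos(a,f), linked(a,f), linked(b,b), marked(b,d)}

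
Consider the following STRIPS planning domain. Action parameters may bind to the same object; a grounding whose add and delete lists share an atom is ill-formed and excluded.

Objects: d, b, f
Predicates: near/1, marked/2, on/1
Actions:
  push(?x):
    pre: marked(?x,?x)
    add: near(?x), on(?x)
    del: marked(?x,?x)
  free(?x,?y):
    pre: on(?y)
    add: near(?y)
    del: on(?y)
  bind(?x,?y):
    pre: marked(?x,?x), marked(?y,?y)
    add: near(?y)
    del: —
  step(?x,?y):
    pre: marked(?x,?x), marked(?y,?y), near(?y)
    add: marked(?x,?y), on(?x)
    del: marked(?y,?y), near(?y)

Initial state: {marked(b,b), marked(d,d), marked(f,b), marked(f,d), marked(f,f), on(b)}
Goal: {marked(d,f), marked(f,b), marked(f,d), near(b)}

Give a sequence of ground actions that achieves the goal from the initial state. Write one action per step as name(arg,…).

push(b); bind(d,f); step(d,f)

1. push(b)  →  {marked(d,d), marked(f,b), marked(f,d), marked(f,f), near(b), on(b)}
2. bind(d,f)  →  {marked(d,d), marked(f,b), marked(f,d), marked(f,f), near(b), near(f), on(b)}
3. step(d,f)  →  {marked(d,d), marked(d,f), marked(f,b), marked(f,d), near(b), on(b), on(d)}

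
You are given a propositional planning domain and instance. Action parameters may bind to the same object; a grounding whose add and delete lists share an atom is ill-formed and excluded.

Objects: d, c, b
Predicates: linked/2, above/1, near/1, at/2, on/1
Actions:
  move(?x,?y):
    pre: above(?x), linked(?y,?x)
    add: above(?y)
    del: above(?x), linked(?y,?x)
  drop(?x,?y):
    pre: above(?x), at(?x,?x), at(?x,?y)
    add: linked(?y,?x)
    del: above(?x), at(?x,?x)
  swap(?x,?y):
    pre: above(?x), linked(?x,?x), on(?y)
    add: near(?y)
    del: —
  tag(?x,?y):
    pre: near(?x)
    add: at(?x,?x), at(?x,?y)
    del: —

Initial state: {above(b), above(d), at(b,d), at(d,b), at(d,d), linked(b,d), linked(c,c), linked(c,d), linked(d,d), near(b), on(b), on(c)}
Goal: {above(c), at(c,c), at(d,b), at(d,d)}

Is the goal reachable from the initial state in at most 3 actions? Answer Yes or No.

1. move(d,c)  →  {above(b), above(c), at(b,d), at(d,b), at(d,d), linked(b,d), linked(c,c), linked(d,d), near(b), on(b), on(c)}
2. swap(c,c)  →  {above(b), above(c), at(b,d), at(d,b), at(d,d), linked(b,d), linked(c,c), linked(d,d), near(b), near(c), on(b), on(c)}
3. tag(c,d)  →  {above(b), above(c), at(b,d), at(c,c), at(c,d), at(d,b), at(d,d), linked(b,d), linked(c,c), linked(d,d), near(b), near(c), on(b), on(c)}
optimal plan length = 3; 3 ≤ 3

Yes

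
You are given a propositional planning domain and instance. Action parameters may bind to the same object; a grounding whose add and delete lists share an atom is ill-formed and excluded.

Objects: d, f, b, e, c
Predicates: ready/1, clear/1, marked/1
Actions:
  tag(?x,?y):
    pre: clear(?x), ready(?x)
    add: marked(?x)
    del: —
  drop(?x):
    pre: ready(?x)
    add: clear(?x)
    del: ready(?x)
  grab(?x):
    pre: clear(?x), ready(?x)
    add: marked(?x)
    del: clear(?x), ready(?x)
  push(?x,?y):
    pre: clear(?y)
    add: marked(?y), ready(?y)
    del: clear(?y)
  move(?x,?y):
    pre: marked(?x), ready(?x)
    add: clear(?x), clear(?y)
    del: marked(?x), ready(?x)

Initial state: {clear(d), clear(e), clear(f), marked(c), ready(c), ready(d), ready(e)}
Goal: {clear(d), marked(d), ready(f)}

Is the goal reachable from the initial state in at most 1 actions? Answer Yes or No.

No

1. tag(d,d)  →  {clear(d), clear(e), clear(f), marked(c), marked(d), ready(c), ready(d), ready(e)}
2. push(d,f)  →  {clear(d), clear(e), marked(c), marked(d), marked(f), ready(c), ready(d), ready(e), ready(f)}
optimal plan length = 2; 2 > 1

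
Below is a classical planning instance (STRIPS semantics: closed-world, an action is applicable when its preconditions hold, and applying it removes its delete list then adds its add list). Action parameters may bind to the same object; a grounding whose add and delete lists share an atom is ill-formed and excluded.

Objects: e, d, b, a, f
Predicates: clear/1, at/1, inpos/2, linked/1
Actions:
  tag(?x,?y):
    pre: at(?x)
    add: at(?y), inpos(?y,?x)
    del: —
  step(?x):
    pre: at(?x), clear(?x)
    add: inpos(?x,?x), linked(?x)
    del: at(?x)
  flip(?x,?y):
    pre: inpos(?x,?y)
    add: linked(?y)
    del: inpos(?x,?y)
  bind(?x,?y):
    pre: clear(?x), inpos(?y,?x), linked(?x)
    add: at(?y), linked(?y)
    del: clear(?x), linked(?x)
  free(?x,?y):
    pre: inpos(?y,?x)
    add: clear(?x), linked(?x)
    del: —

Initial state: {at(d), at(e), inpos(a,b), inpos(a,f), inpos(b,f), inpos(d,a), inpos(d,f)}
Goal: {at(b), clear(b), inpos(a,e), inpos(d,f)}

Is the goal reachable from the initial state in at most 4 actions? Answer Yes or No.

1. tag(e,b)  →  {at(b), at(d), at(e), inpos(a,b), inpos(a,f), inpos(b,e), inpos(b,f), inpos(d,a), inpos(d,f)}
2. tag(e,a)  →  {at(a), at(b), at(d), at(e), inpos(a,b), inpos(a,e), inpos(a,f), inpos(b,e), inpos(b,f), inpos(d,a), inpos(d,f)}
3. free(b,a)  →  {at(a), at(b), at(d), at(e), clear(b), inpos(a,b), inpos(a,e), inpos(a,f), inpos(b,e), inpos(b,f), inpos(d,a), inpos(d,f), linked(b)}
optimal plan length = 3; 3 ≤ 4

Yes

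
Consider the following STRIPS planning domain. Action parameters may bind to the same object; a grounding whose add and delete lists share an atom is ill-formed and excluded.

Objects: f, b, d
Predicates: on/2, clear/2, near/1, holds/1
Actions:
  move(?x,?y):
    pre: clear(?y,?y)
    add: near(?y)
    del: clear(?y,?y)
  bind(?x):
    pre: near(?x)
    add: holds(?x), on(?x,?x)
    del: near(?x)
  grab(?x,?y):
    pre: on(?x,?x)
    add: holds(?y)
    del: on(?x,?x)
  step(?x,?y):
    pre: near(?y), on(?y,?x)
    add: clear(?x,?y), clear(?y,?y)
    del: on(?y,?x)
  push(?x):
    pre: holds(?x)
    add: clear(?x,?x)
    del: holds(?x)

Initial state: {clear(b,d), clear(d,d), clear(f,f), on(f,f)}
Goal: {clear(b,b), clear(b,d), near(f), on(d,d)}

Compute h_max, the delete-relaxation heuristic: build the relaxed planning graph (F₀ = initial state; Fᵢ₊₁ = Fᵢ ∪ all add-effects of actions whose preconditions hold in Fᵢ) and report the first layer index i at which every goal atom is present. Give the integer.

2

F0 = init (4 atoms)
F1 = F0 ∪ {holds(b), holds(d), holds(f), near(d), near(f)}  (9 atoms)
F2 = F1 ∪ {clear(b,b), on(d,d)}  (11 atoms)
goal ⊆ F2  ⇒  h_max = 2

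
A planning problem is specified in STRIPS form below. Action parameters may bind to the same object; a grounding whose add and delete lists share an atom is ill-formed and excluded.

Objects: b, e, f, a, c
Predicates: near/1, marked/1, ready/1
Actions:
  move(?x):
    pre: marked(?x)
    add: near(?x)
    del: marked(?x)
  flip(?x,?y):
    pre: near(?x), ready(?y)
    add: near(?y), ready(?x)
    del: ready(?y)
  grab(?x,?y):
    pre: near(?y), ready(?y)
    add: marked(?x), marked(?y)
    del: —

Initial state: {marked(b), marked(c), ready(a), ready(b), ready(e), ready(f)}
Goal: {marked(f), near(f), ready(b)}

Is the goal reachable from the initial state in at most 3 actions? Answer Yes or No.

Yes

1. move(b)  →  {marked(c), near(b), ready(a), ready(b), ready(e), ready(f)}
2. flip(b,f)  →  {marked(c), near(b), near(f), ready(a), ready(b), ready(e)}
3. grab(f,b)  →  {marked(b), marked(c), marked(f), near(b), near(f), ready(a), ready(b), ready(e)}
optimal plan length = 3; 3 ≤ 3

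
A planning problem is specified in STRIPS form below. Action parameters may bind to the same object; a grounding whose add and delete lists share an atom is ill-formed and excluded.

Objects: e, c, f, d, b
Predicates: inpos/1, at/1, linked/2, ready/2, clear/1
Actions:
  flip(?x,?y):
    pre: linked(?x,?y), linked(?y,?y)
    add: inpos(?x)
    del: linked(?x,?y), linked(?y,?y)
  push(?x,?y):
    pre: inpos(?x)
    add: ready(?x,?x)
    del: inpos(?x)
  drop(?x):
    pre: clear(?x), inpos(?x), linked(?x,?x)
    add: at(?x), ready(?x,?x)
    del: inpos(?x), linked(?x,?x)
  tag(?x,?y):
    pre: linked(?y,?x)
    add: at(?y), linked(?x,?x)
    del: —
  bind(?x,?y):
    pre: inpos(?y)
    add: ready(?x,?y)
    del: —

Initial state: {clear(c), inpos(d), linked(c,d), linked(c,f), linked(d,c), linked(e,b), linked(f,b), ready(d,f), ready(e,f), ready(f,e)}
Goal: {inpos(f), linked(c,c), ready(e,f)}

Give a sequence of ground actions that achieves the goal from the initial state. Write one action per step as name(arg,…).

tag(c,d); tag(f,c); flip(f,f)

1. tag(c,d)  →  {at(d), clear(c), inpos(d), linked(c,c), linked(c,d), linked(c,f), linked(d,c), linked(e,b), linked(f,b), ready(d,f), ready(e,f), ready(f,e)}
2. tag(f,c)  →  {at(c), at(d), clear(c), inpos(d), linked(c,c), linked(c,d), linked(c,f), linked(d,c), linked(e,b), linked(f,b), linked(f,f), ready(d,f), ready(e,f), ready(f,e)}
3. flip(f,f)  →  {at(c), at(d), clear(c), inpos(d), inpos(f), linked(c,c), linked(c,d), linked(c,f), linked(d,c), linked(e,b), linked(f,b), ready(d,f), ready(e,f), ready(f,e)}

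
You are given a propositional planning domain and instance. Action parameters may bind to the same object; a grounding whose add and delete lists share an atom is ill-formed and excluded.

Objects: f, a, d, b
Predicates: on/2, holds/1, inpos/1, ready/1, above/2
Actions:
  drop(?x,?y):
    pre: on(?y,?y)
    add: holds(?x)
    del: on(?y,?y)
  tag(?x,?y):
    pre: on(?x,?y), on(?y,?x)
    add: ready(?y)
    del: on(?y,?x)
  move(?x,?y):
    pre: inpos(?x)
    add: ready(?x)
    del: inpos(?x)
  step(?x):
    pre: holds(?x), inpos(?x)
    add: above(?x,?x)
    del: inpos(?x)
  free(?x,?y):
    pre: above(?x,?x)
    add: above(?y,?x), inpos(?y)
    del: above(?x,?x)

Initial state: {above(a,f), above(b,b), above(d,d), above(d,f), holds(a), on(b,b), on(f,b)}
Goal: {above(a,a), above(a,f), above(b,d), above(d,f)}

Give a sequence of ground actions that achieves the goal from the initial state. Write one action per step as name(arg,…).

1. free(d,b)  →  {above(a,f), above(b,b), above(b,d), above(d,f), holds(a), inpos(b), on(b,b), on(f,b)}
2. free(b,a)  →  {above(a,b), above(a,f), above(b,d), above(d,f), holds(a), inpos(a), inpos(b), on(b,b), on(f,b)}
3. step(a)  →  {above(a,a), above(a,b), above(a,f), above(b,d), above(d,f), holds(a), inpos(b), on(b,b), on(f,b)}

free(d,b); free(b,a); step(a)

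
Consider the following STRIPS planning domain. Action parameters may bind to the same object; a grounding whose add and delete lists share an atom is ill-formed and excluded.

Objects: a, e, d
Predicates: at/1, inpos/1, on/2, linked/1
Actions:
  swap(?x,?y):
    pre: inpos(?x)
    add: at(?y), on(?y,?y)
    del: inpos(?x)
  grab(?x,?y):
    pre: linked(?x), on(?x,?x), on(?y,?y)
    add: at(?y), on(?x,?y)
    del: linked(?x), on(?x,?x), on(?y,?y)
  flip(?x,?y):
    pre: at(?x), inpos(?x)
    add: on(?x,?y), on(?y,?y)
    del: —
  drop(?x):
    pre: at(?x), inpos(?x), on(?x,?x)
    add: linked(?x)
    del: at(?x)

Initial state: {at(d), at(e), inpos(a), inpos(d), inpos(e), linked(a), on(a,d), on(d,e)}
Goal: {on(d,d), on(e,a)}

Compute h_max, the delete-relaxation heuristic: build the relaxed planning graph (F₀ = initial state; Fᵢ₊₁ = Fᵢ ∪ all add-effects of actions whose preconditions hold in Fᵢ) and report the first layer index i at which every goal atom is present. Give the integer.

F0 = init (8 atoms)
F1 = F0 ∪ {at(a), on(a,a), on(d,a), on(d,d), on(e,a), on(e,d), on(e,e)}  (15 atoms)
goal ⊆ F1  ⇒  h_max = 1

1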